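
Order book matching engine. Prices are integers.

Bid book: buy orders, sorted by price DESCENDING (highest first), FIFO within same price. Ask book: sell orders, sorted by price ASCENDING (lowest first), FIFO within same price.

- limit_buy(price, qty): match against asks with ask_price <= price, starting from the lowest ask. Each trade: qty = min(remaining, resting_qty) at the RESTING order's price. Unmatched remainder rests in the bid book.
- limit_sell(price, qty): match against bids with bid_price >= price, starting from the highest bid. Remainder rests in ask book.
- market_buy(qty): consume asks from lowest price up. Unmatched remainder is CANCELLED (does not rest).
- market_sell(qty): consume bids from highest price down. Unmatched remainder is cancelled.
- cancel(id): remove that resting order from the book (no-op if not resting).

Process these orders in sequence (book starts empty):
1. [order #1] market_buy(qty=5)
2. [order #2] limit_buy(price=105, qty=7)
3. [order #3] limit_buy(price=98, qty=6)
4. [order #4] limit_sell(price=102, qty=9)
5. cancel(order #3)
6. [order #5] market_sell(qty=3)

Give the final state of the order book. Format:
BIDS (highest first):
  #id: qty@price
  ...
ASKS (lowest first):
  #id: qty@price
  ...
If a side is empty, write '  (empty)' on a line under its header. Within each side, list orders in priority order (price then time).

After op 1 [order #1] market_buy(qty=5): fills=none; bids=[-] asks=[-]
After op 2 [order #2] limit_buy(price=105, qty=7): fills=none; bids=[#2:7@105] asks=[-]
After op 3 [order #3] limit_buy(price=98, qty=6): fills=none; bids=[#2:7@105 #3:6@98] asks=[-]
After op 4 [order #4] limit_sell(price=102, qty=9): fills=#2x#4:7@105; bids=[#3:6@98] asks=[#4:2@102]
After op 5 cancel(order #3): fills=none; bids=[-] asks=[#4:2@102]
After op 6 [order #5] market_sell(qty=3): fills=none; bids=[-] asks=[#4:2@102]

Answer: BIDS (highest first):
  (empty)
ASKS (lowest first):
  #4: 2@102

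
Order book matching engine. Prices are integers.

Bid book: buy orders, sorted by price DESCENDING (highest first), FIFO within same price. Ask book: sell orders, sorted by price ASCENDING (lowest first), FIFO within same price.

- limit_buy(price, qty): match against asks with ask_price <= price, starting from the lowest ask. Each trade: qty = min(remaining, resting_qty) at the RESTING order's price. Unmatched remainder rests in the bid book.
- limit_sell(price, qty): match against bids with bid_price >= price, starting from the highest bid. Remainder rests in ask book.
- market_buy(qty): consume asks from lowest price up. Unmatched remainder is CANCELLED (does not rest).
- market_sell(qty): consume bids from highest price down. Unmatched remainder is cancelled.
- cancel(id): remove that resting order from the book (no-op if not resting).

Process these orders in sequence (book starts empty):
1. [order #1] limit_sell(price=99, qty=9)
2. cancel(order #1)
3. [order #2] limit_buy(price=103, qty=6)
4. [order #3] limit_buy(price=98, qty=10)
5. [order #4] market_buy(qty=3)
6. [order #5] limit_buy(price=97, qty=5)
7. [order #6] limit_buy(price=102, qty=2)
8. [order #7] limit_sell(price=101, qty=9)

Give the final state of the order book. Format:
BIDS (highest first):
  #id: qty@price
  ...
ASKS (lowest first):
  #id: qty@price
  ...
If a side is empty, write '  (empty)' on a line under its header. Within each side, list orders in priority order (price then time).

Answer: BIDS (highest first):
  #3: 10@98
  #5: 5@97
ASKS (lowest first):
  #7: 1@101

Derivation:
After op 1 [order #1] limit_sell(price=99, qty=9): fills=none; bids=[-] asks=[#1:9@99]
After op 2 cancel(order #1): fills=none; bids=[-] asks=[-]
After op 3 [order #2] limit_buy(price=103, qty=6): fills=none; bids=[#2:6@103] asks=[-]
After op 4 [order #3] limit_buy(price=98, qty=10): fills=none; bids=[#2:6@103 #3:10@98] asks=[-]
After op 5 [order #4] market_buy(qty=3): fills=none; bids=[#2:6@103 #3:10@98] asks=[-]
After op 6 [order #5] limit_buy(price=97, qty=5): fills=none; bids=[#2:6@103 #3:10@98 #5:5@97] asks=[-]
After op 7 [order #6] limit_buy(price=102, qty=2): fills=none; bids=[#2:6@103 #6:2@102 #3:10@98 #5:5@97] asks=[-]
After op 8 [order #7] limit_sell(price=101, qty=9): fills=#2x#7:6@103 #6x#7:2@102; bids=[#3:10@98 #5:5@97] asks=[#7:1@101]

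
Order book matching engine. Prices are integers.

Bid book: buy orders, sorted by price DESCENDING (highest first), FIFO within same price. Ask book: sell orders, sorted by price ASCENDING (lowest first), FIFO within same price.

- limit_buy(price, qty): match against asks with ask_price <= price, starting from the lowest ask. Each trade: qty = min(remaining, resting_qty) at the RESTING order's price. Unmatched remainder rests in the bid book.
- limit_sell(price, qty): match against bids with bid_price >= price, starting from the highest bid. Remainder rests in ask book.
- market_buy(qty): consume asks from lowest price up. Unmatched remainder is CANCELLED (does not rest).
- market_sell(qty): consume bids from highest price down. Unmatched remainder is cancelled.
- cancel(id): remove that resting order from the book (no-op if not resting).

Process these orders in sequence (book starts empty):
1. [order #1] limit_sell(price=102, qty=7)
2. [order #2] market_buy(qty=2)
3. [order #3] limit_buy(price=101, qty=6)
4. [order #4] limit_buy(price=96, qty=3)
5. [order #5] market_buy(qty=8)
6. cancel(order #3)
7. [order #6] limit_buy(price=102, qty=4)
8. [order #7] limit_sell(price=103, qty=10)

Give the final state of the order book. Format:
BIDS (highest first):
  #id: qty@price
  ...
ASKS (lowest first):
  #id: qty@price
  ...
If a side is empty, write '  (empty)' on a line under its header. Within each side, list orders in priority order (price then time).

Answer: BIDS (highest first):
  #6: 4@102
  #4: 3@96
ASKS (lowest first):
  #7: 10@103

Derivation:
After op 1 [order #1] limit_sell(price=102, qty=7): fills=none; bids=[-] asks=[#1:7@102]
After op 2 [order #2] market_buy(qty=2): fills=#2x#1:2@102; bids=[-] asks=[#1:5@102]
After op 3 [order #3] limit_buy(price=101, qty=6): fills=none; bids=[#3:6@101] asks=[#1:5@102]
After op 4 [order #4] limit_buy(price=96, qty=3): fills=none; bids=[#3:6@101 #4:3@96] asks=[#1:5@102]
After op 5 [order #5] market_buy(qty=8): fills=#5x#1:5@102; bids=[#3:6@101 #4:3@96] asks=[-]
After op 6 cancel(order #3): fills=none; bids=[#4:3@96] asks=[-]
After op 7 [order #6] limit_buy(price=102, qty=4): fills=none; bids=[#6:4@102 #4:3@96] asks=[-]
After op 8 [order #7] limit_sell(price=103, qty=10): fills=none; bids=[#6:4@102 #4:3@96] asks=[#7:10@103]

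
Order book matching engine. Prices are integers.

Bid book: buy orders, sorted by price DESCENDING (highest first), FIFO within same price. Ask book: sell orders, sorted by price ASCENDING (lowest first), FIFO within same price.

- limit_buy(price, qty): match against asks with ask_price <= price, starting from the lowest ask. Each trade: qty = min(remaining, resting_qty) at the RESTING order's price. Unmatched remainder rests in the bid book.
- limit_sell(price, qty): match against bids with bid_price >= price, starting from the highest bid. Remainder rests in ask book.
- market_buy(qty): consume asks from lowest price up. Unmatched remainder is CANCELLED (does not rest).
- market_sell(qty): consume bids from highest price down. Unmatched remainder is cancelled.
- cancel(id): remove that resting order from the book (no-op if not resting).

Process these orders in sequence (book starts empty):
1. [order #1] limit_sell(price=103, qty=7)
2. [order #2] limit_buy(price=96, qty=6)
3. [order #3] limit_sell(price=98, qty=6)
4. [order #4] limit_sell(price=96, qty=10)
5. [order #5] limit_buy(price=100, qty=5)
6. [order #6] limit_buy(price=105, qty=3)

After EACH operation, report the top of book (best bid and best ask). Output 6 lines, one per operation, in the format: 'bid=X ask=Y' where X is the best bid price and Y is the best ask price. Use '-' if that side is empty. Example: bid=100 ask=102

After op 1 [order #1] limit_sell(price=103, qty=7): fills=none; bids=[-] asks=[#1:7@103]
After op 2 [order #2] limit_buy(price=96, qty=6): fills=none; bids=[#2:6@96] asks=[#1:7@103]
After op 3 [order #3] limit_sell(price=98, qty=6): fills=none; bids=[#2:6@96] asks=[#3:6@98 #1:7@103]
After op 4 [order #4] limit_sell(price=96, qty=10): fills=#2x#4:6@96; bids=[-] asks=[#4:4@96 #3:6@98 #1:7@103]
After op 5 [order #5] limit_buy(price=100, qty=5): fills=#5x#4:4@96 #5x#3:1@98; bids=[-] asks=[#3:5@98 #1:7@103]
After op 6 [order #6] limit_buy(price=105, qty=3): fills=#6x#3:3@98; bids=[-] asks=[#3:2@98 #1:7@103]

Answer: bid=- ask=103
bid=96 ask=103
bid=96 ask=98
bid=- ask=96
bid=- ask=98
bid=- ask=98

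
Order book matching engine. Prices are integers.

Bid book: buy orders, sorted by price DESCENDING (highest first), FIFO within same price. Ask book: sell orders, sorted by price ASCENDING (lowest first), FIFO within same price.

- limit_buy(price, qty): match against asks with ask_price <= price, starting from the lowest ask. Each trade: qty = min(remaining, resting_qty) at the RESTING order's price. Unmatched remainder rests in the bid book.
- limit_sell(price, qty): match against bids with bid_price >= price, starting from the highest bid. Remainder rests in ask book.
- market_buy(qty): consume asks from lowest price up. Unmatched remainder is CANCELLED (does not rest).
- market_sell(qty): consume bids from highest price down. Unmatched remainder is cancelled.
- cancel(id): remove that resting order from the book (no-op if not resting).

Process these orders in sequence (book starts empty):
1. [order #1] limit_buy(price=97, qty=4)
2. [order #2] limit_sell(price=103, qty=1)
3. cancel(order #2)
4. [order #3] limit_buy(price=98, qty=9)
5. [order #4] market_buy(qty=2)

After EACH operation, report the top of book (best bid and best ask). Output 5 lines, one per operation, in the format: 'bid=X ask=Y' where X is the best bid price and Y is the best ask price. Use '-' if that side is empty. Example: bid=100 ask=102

Answer: bid=97 ask=-
bid=97 ask=103
bid=97 ask=-
bid=98 ask=-
bid=98 ask=-

Derivation:
After op 1 [order #1] limit_buy(price=97, qty=4): fills=none; bids=[#1:4@97] asks=[-]
After op 2 [order #2] limit_sell(price=103, qty=1): fills=none; bids=[#1:4@97] asks=[#2:1@103]
After op 3 cancel(order #2): fills=none; bids=[#1:4@97] asks=[-]
After op 4 [order #3] limit_buy(price=98, qty=9): fills=none; bids=[#3:9@98 #1:4@97] asks=[-]
After op 5 [order #4] market_buy(qty=2): fills=none; bids=[#3:9@98 #1:4@97] asks=[-]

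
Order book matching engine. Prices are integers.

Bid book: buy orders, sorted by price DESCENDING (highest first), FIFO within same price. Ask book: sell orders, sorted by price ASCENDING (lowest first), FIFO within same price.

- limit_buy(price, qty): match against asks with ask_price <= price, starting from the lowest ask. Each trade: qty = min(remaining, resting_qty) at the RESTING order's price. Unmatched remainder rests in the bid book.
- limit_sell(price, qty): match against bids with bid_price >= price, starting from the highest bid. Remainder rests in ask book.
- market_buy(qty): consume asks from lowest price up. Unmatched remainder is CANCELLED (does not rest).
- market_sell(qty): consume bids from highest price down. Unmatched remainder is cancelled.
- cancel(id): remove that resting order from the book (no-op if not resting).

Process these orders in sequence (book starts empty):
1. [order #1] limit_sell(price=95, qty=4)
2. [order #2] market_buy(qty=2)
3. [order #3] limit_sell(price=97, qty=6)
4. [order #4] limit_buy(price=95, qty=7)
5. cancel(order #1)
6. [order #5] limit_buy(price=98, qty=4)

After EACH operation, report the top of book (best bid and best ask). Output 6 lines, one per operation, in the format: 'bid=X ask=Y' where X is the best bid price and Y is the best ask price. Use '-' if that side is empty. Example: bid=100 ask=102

Answer: bid=- ask=95
bid=- ask=95
bid=- ask=95
bid=95 ask=97
bid=95 ask=97
bid=95 ask=97

Derivation:
After op 1 [order #1] limit_sell(price=95, qty=4): fills=none; bids=[-] asks=[#1:4@95]
After op 2 [order #2] market_buy(qty=2): fills=#2x#1:2@95; bids=[-] asks=[#1:2@95]
After op 3 [order #3] limit_sell(price=97, qty=6): fills=none; bids=[-] asks=[#1:2@95 #3:6@97]
After op 4 [order #4] limit_buy(price=95, qty=7): fills=#4x#1:2@95; bids=[#4:5@95] asks=[#3:6@97]
After op 5 cancel(order #1): fills=none; bids=[#4:5@95] asks=[#3:6@97]
After op 6 [order #5] limit_buy(price=98, qty=4): fills=#5x#3:4@97; bids=[#4:5@95] asks=[#3:2@97]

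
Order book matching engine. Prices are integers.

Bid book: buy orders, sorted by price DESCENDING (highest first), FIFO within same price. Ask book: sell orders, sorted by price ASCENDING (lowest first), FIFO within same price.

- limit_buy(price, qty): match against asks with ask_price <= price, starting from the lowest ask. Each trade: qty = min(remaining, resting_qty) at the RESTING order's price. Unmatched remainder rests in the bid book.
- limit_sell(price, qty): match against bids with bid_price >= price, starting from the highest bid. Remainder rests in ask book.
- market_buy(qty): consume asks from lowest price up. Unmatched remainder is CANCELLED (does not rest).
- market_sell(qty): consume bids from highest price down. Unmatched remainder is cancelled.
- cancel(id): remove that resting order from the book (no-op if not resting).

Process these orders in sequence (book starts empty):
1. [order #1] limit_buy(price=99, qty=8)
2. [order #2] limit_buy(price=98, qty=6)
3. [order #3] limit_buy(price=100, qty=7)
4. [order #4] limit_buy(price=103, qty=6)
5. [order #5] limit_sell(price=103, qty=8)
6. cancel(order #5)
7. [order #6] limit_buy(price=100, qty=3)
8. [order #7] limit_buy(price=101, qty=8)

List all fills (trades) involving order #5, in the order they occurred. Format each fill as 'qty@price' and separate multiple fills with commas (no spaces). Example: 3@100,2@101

Answer: 6@103

Derivation:
After op 1 [order #1] limit_buy(price=99, qty=8): fills=none; bids=[#1:8@99] asks=[-]
After op 2 [order #2] limit_buy(price=98, qty=6): fills=none; bids=[#1:8@99 #2:6@98] asks=[-]
After op 3 [order #3] limit_buy(price=100, qty=7): fills=none; bids=[#3:7@100 #1:8@99 #2:6@98] asks=[-]
After op 4 [order #4] limit_buy(price=103, qty=6): fills=none; bids=[#4:6@103 #3:7@100 #1:8@99 #2:6@98] asks=[-]
After op 5 [order #5] limit_sell(price=103, qty=8): fills=#4x#5:6@103; bids=[#3:7@100 #1:8@99 #2:6@98] asks=[#5:2@103]
After op 6 cancel(order #5): fills=none; bids=[#3:7@100 #1:8@99 #2:6@98] asks=[-]
After op 7 [order #6] limit_buy(price=100, qty=3): fills=none; bids=[#3:7@100 #6:3@100 #1:8@99 #2:6@98] asks=[-]
After op 8 [order #7] limit_buy(price=101, qty=8): fills=none; bids=[#7:8@101 #3:7@100 #6:3@100 #1:8@99 #2:6@98] asks=[-]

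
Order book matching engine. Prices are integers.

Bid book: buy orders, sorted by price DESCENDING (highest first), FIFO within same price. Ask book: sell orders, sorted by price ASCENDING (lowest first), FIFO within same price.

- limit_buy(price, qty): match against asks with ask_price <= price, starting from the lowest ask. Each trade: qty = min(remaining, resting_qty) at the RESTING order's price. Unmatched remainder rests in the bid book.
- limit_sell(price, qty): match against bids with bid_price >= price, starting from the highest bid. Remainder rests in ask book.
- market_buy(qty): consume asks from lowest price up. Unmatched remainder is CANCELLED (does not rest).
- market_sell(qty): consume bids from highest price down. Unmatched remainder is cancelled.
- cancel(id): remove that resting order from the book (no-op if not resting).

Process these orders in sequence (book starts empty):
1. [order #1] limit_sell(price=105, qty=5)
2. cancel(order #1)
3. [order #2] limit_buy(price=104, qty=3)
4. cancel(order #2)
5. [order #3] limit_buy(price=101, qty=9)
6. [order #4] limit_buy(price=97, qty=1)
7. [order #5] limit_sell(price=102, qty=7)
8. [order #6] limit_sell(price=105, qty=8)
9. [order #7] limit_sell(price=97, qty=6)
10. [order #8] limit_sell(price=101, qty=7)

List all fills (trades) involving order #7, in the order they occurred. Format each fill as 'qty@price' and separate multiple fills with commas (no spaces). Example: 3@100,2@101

Answer: 6@101

Derivation:
After op 1 [order #1] limit_sell(price=105, qty=5): fills=none; bids=[-] asks=[#1:5@105]
After op 2 cancel(order #1): fills=none; bids=[-] asks=[-]
After op 3 [order #2] limit_buy(price=104, qty=3): fills=none; bids=[#2:3@104] asks=[-]
After op 4 cancel(order #2): fills=none; bids=[-] asks=[-]
After op 5 [order #3] limit_buy(price=101, qty=9): fills=none; bids=[#3:9@101] asks=[-]
After op 6 [order #4] limit_buy(price=97, qty=1): fills=none; bids=[#3:9@101 #4:1@97] asks=[-]
After op 7 [order #5] limit_sell(price=102, qty=7): fills=none; bids=[#3:9@101 #4:1@97] asks=[#5:7@102]
After op 8 [order #6] limit_sell(price=105, qty=8): fills=none; bids=[#3:9@101 #4:1@97] asks=[#5:7@102 #6:8@105]
After op 9 [order #7] limit_sell(price=97, qty=6): fills=#3x#7:6@101; bids=[#3:3@101 #4:1@97] asks=[#5:7@102 #6:8@105]
After op 10 [order #8] limit_sell(price=101, qty=7): fills=#3x#8:3@101; bids=[#4:1@97] asks=[#8:4@101 #5:7@102 #6:8@105]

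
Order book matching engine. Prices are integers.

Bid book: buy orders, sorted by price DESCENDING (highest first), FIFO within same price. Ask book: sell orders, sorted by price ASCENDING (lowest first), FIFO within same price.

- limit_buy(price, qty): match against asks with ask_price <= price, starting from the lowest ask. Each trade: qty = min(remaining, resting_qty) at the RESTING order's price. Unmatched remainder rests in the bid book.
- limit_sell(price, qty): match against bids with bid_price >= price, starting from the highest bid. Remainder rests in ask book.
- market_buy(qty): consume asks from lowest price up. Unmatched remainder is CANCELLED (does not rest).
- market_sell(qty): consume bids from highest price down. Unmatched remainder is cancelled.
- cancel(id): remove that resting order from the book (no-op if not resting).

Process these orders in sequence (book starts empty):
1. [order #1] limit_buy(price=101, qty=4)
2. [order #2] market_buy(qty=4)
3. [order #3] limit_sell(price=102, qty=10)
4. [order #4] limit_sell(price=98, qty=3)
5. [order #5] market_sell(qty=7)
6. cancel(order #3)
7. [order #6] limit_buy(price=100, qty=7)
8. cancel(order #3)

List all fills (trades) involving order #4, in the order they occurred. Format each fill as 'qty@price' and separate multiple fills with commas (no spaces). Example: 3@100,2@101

After op 1 [order #1] limit_buy(price=101, qty=4): fills=none; bids=[#1:4@101] asks=[-]
After op 2 [order #2] market_buy(qty=4): fills=none; bids=[#1:4@101] asks=[-]
After op 3 [order #3] limit_sell(price=102, qty=10): fills=none; bids=[#1:4@101] asks=[#3:10@102]
After op 4 [order #4] limit_sell(price=98, qty=3): fills=#1x#4:3@101; bids=[#1:1@101] asks=[#3:10@102]
After op 5 [order #5] market_sell(qty=7): fills=#1x#5:1@101; bids=[-] asks=[#3:10@102]
After op 6 cancel(order #3): fills=none; bids=[-] asks=[-]
After op 7 [order #6] limit_buy(price=100, qty=7): fills=none; bids=[#6:7@100] asks=[-]
After op 8 cancel(order #3): fills=none; bids=[#6:7@100] asks=[-]

Answer: 3@101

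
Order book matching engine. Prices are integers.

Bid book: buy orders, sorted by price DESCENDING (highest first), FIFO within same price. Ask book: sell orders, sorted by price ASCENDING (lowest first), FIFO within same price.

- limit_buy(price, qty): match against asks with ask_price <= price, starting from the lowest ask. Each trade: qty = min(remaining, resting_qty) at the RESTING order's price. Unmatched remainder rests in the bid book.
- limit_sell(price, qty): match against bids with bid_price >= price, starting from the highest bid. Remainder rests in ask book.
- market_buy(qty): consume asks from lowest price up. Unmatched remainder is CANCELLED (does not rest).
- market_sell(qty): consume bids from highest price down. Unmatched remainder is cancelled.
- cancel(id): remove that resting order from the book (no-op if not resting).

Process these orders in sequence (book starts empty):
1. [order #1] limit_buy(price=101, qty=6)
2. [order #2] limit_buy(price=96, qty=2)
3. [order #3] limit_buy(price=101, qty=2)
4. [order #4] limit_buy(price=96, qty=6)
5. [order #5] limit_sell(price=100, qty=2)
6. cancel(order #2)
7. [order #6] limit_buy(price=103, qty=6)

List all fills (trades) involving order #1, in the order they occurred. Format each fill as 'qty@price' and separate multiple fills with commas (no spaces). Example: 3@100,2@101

Answer: 2@101

Derivation:
After op 1 [order #1] limit_buy(price=101, qty=6): fills=none; bids=[#1:6@101] asks=[-]
After op 2 [order #2] limit_buy(price=96, qty=2): fills=none; bids=[#1:6@101 #2:2@96] asks=[-]
After op 3 [order #3] limit_buy(price=101, qty=2): fills=none; bids=[#1:6@101 #3:2@101 #2:2@96] asks=[-]
After op 4 [order #4] limit_buy(price=96, qty=6): fills=none; bids=[#1:6@101 #3:2@101 #2:2@96 #4:6@96] asks=[-]
After op 5 [order #5] limit_sell(price=100, qty=2): fills=#1x#5:2@101; bids=[#1:4@101 #3:2@101 #2:2@96 #4:6@96] asks=[-]
After op 6 cancel(order #2): fills=none; bids=[#1:4@101 #3:2@101 #4:6@96] asks=[-]
After op 7 [order #6] limit_buy(price=103, qty=6): fills=none; bids=[#6:6@103 #1:4@101 #3:2@101 #4:6@96] asks=[-]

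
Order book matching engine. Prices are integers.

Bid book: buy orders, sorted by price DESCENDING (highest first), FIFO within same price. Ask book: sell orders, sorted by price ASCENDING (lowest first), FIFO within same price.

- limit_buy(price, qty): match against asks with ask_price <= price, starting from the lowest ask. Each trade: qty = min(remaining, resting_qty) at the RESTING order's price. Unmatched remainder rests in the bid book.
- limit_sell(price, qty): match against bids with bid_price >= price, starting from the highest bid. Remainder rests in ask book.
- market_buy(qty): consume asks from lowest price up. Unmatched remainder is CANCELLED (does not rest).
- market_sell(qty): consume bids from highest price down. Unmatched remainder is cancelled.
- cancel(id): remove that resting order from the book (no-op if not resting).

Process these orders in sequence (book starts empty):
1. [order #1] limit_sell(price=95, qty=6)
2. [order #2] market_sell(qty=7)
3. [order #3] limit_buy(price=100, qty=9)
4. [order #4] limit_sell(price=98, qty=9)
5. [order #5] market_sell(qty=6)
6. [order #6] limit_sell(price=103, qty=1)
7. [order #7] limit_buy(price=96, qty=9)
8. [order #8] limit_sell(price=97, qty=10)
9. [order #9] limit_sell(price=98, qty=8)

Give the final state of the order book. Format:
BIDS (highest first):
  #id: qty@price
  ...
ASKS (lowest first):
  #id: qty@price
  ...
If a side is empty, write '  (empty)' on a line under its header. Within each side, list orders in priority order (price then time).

After op 1 [order #1] limit_sell(price=95, qty=6): fills=none; bids=[-] asks=[#1:6@95]
After op 2 [order #2] market_sell(qty=7): fills=none; bids=[-] asks=[#1:6@95]
After op 3 [order #3] limit_buy(price=100, qty=9): fills=#3x#1:6@95; bids=[#3:3@100] asks=[-]
After op 4 [order #4] limit_sell(price=98, qty=9): fills=#3x#4:3@100; bids=[-] asks=[#4:6@98]
After op 5 [order #5] market_sell(qty=6): fills=none; bids=[-] asks=[#4:6@98]
After op 6 [order #6] limit_sell(price=103, qty=1): fills=none; bids=[-] asks=[#4:6@98 #6:1@103]
After op 7 [order #7] limit_buy(price=96, qty=9): fills=none; bids=[#7:9@96] asks=[#4:6@98 #6:1@103]
After op 8 [order #8] limit_sell(price=97, qty=10): fills=none; bids=[#7:9@96] asks=[#8:10@97 #4:6@98 #6:1@103]
After op 9 [order #9] limit_sell(price=98, qty=8): fills=none; bids=[#7:9@96] asks=[#8:10@97 #4:6@98 #9:8@98 #6:1@103]

Answer: BIDS (highest first):
  #7: 9@96
ASKS (lowest first):
  #8: 10@97
  #4: 6@98
  #9: 8@98
  #6: 1@103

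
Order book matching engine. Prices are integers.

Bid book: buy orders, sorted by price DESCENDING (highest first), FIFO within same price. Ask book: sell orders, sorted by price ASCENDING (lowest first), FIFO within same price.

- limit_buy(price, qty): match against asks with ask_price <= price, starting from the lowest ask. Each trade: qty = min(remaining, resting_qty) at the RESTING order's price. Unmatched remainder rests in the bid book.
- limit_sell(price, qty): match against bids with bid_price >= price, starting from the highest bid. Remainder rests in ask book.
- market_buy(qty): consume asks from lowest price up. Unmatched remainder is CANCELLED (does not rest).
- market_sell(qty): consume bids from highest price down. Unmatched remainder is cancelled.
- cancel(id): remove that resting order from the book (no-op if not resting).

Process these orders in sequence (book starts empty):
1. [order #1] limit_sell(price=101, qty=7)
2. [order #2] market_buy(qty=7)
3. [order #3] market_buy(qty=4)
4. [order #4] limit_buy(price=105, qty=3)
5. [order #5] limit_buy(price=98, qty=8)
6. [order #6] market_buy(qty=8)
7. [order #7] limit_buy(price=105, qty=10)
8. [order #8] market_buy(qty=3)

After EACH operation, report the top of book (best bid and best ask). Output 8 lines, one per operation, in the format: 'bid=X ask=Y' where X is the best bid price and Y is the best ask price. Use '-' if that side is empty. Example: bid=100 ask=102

Answer: bid=- ask=101
bid=- ask=-
bid=- ask=-
bid=105 ask=-
bid=105 ask=-
bid=105 ask=-
bid=105 ask=-
bid=105 ask=-

Derivation:
After op 1 [order #1] limit_sell(price=101, qty=7): fills=none; bids=[-] asks=[#1:7@101]
After op 2 [order #2] market_buy(qty=7): fills=#2x#1:7@101; bids=[-] asks=[-]
After op 3 [order #3] market_buy(qty=4): fills=none; bids=[-] asks=[-]
After op 4 [order #4] limit_buy(price=105, qty=3): fills=none; bids=[#4:3@105] asks=[-]
After op 5 [order #5] limit_buy(price=98, qty=8): fills=none; bids=[#4:3@105 #5:8@98] asks=[-]
After op 6 [order #6] market_buy(qty=8): fills=none; bids=[#4:3@105 #5:8@98] asks=[-]
After op 7 [order #7] limit_buy(price=105, qty=10): fills=none; bids=[#4:3@105 #7:10@105 #5:8@98] asks=[-]
After op 8 [order #8] market_buy(qty=3): fills=none; bids=[#4:3@105 #7:10@105 #5:8@98] asks=[-]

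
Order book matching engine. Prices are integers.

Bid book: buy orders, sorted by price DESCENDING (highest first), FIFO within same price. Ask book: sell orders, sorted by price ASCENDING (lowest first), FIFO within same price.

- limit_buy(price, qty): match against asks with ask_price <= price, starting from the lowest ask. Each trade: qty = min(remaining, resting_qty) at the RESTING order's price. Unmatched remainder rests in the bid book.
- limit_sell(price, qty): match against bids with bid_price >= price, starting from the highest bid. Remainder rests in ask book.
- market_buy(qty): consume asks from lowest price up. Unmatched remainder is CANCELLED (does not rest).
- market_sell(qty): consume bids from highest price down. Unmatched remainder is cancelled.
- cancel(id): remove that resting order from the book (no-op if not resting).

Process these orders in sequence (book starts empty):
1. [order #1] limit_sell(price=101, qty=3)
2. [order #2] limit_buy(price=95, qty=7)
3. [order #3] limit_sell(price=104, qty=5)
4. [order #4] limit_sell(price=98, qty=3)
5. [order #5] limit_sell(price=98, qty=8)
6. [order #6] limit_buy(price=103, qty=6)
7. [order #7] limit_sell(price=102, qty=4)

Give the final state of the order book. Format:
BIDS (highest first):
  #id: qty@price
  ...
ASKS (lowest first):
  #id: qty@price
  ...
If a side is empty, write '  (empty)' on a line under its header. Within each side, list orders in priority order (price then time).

Answer: BIDS (highest first):
  #2: 7@95
ASKS (lowest first):
  #5: 5@98
  #1: 3@101
  #7: 4@102
  #3: 5@104

Derivation:
After op 1 [order #1] limit_sell(price=101, qty=3): fills=none; bids=[-] asks=[#1:3@101]
After op 2 [order #2] limit_buy(price=95, qty=7): fills=none; bids=[#2:7@95] asks=[#1:3@101]
After op 3 [order #3] limit_sell(price=104, qty=5): fills=none; bids=[#2:7@95] asks=[#1:3@101 #3:5@104]
After op 4 [order #4] limit_sell(price=98, qty=3): fills=none; bids=[#2:7@95] asks=[#4:3@98 #1:3@101 #3:5@104]
After op 5 [order #5] limit_sell(price=98, qty=8): fills=none; bids=[#2:7@95] asks=[#4:3@98 #5:8@98 #1:3@101 #3:5@104]
After op 6 [order #6] limit_buy(price=103, qty=6): fills=#6x#4:3@98 #6x#5:3@98; bids=[#2:7@95] asks=[#5:5@98 #1:3@101 #3:5@104]
After op 7 [order #7] limit_sell(price=102, qty=4): fills=none; bids=[#2:7@95] asks=[#5:5@98 #1:3@101 #7:4@102 #3:5@104]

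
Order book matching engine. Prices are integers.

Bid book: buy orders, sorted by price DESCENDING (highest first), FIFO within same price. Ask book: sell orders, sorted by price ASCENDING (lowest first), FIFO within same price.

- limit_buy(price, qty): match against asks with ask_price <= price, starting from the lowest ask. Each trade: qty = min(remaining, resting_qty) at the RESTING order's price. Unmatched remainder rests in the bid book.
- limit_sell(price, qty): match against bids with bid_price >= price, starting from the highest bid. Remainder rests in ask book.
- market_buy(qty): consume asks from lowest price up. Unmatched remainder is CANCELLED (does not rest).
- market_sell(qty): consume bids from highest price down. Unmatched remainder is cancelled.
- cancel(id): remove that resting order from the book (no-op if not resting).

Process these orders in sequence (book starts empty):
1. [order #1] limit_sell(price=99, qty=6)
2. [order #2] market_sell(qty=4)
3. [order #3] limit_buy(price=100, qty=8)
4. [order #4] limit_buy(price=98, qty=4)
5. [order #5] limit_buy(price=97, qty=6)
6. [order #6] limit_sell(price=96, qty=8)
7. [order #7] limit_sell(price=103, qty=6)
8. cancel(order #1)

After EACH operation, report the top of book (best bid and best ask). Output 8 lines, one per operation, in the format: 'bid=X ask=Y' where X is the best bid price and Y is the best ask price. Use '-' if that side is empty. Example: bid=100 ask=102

Answer: bid=- ask=99
bid=- ask=99
bid=100 ask=-
bid=100 ask=-
bid=100 ask=-
bid=97 ask=-
bid=97 ask=103
bid=97 ask=103

Derivation:
After op 1 [order #1] limit_sell(price=99, qty=6): fills=none; bids=[-] asks=[#1:6@99]
After op 2 [order #2] market_sell(qty=4): fills=none; bids=[-] asks=[#1:6@99]
After op 3 [order #3] limit_buy(price=100, qty=8): fills=#3x#1:6@99; bids=[#3:2@100] asks=[-]
After op 4 [order #4] limit_buy(price=98, qty=4): fills=none; bids=[#3:2@100 #4:4@98] asks=[-]
After op 5 [order #5] limit_buy(price=97, qty=6): fills=none; bids=[#3:2@100 #4:4@98 #5:6@97] asks=[-]
After op 6 [order #6] limit_sell(price=96, qty=8): fills=#3x#6:2@100 #4x#6:4@98 #5x#6:2@97; bids=[#5:4@97] asks=[-]
After op 7 [order #7] limit_sell(price=103, qty=6): fills=none; bids=[#5:4@97] asks=[#7:6@103]
After op 8 cancel(order #1): fills=none; bids=[#5:4@97] asks=[#7:6@103]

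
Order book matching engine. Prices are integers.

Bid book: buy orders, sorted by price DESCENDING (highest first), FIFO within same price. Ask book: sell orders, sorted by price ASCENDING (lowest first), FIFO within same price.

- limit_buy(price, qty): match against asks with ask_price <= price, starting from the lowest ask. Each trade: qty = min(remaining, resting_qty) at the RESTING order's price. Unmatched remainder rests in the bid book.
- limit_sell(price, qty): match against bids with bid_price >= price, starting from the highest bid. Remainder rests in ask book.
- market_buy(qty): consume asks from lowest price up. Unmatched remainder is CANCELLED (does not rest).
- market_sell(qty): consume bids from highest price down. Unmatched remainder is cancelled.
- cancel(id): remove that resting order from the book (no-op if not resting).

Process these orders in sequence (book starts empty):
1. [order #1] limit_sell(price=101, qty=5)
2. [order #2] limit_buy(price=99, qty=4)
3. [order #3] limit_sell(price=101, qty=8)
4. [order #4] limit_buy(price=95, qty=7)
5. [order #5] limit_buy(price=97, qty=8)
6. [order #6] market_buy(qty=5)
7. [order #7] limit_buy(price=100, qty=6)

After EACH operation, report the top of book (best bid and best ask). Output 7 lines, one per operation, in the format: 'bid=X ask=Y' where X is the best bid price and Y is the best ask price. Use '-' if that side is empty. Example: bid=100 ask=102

After op 1 [order #1] limit_sell(price=101, qty=5): fills=none; bids=[-] asks=[#1:5@101]
After op 2 [order #2] limit_buy(price=99, qty=4): fills=none; bids=[#2:4@99] asks=[#1:5@101]
After op 3 [order #3] limit_sell(price=101, qty=8): fills=none; bids=[#2:4@99] asks=[#1:5@101 #3:8@101]
After op 4 [order #4] limit_buy(price=95, qty=7): fills=none; bids=[#2:4@99 #4:7@95] asks=[#1:5@101 #3:8@101]
After op 5 [order #5] limit_buy(price=97, qty=8): fills=none; bids=[#2:4@99 #5:8@97 #4:7@95] asks=[#1:5@101 #3:8@101]
After op 6 [order #6] market_buy(qty=5): fills=#6x#1:5@101; bids=[#2:4@99 #5:8@97 #4:7@95] asks=[#3:8@101]
After op 7 [order #7] limit_buy(price=100, qty=6): fills=none; bids=[#7:6@100 #2:4@99 #5:8@97 #4:7@95] asks=[#3:8@101]

Answer: bid=- ask=101
bid=99 ask=101
bid=99 ask=101
bid=99 ask=101
bid=99 ask=101
bid=99 ask=101
bid=100 ask=101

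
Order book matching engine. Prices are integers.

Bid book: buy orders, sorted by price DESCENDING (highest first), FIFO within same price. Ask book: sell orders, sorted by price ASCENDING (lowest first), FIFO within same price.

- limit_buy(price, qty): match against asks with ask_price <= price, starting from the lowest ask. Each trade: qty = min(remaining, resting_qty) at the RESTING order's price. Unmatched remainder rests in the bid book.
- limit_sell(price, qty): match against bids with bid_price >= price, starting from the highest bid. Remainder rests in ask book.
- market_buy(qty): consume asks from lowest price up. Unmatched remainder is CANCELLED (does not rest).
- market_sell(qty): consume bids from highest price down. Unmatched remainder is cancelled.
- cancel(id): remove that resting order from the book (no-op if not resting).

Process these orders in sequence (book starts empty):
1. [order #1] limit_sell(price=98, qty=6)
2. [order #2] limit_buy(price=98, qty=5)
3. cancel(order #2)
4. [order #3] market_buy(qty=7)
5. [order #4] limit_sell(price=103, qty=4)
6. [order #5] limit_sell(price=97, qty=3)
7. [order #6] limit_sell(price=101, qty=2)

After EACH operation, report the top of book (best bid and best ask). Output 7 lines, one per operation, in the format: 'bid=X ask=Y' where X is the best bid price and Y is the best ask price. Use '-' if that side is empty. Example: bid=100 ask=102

Answer: bid=- ask=98
bid=- ask=98
bid=- ask=98
bid=- ask=-
bid=- ask=103
bid=- ask=97
bid=- ask=97

Derivation:
After op 1 [order #1] limit_sell(price=98, qty=6): fills=none; bids=[-] asks=[#1:6@98]
After op 2 [order #2] limit_buy(price=98, qty=5): fills=#2x#1:5@98; bids=[-] asks=[#1:1@98]
After op 3 cancel(order #2): fills=none; bids=[-] asks=[#1:1@98]
After op 4 [order #3] market_buy(qty=7): fills=#3x#1:1@98; bids=[-] asks=[-]
After op 5 [order #4] limit_sell(price=103, qty=4): fills=none; bids=[-] asks=[#4:4@103]
After op 6 [order #5] limit_sell(price=97, qty=3): fills=none; bids=[-] asks=[#5:3@97 #4:4@103]
After op 7 [order #6] limit_sell(price=101, qty=2): fills=none; bids=[-] asks=[#5:3@97 #6:2@101 #4:4@103]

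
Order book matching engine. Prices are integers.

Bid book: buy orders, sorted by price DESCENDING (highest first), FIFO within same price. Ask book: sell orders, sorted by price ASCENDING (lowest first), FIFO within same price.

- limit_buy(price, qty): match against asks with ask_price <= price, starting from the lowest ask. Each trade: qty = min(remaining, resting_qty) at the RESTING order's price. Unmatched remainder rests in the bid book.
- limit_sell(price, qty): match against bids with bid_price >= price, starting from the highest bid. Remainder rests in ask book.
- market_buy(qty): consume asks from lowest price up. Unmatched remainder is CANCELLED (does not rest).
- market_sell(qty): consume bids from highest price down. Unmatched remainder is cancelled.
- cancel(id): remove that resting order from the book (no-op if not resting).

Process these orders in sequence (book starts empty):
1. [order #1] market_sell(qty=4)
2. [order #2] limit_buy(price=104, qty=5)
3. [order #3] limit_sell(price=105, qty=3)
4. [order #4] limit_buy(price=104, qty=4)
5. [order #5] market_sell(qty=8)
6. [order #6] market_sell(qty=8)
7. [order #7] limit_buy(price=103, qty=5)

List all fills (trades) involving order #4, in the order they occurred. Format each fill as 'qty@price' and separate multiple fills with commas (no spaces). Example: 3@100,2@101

Answer: 3@104,1@104

Derivation:
After op 1 [order #1] market_sell(qty=4): fills=none; bids=[-] asks=[-]
After op 2 [order #2] limit_buy(price=104, qty=5): fills=none; bids=[#2:5@104] asks=[-]
After op 3 [order #3] limit_sell(price=105, qty=3): fills=none; bids=[#2:5@104] asks=[#3:3@105]
After op 4 [order #4] limit_buy(price=104, qty=4): fills=none; bids=[#2:5@104 #4:4@104] asks=[#3:3@105]
After op 5 [order #5] market_sell(qty=8): fills=#2x#5:5@104 #4x#5:3@104; bids=[#4:1@104] asks=[#3:3@105]
After op 6 [order #6] market_sell(qty=8): fills=#4x#6:1@104; bids=[-] asks=[#3:3@105]
After op 7 [order #7] limit_buy(price=103, qty=5): fills=none; bids=[#7:5@103] asks=[#3:3@105]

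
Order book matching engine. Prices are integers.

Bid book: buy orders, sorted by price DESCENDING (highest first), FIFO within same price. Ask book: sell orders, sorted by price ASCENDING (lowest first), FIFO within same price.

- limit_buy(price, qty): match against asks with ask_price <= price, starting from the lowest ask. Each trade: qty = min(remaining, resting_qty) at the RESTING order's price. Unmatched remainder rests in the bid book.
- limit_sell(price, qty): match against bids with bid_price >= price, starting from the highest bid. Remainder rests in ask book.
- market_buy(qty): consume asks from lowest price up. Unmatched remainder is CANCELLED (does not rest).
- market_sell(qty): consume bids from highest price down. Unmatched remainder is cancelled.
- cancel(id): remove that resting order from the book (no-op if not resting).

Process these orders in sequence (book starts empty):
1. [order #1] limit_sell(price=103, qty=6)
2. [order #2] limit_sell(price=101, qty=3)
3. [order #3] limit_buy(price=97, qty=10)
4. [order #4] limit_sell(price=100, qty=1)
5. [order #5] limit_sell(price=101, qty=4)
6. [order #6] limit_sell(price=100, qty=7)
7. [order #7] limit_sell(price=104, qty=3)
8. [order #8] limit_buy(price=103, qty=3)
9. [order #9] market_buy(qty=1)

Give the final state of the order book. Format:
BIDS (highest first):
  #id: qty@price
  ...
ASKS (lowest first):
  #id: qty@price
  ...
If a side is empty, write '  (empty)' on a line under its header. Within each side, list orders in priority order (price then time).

After op 1 [order #1] limit_sell(price=103, qty=6): fills=none; bids=[-] asks=[#1:6@103]
After op 2 [order #2] limit_sell(price=101, qty=3): fills=none; bids=[-] asks=[#2:3@101 #1:6@103]
After op 3 [order #3] limit_buy(price=97, qty=10): fills=none; bids=[#3:10@97] asks=[#2:3@101 #1:6@103]
After op 4 [order #4] limit_sell(price=100, qty=1): fills=none; bids=[#3:10@97] asks=[#4:1@100 #2:3@101 #1:6@103]
After op 5 [order #5] limit_sell(price=101, qty=4): fills=none; bids=[#3:10@97] asks=[#4:1@100 #2:3@101 #5:4@101 #1:6@103]
After op 6 [order #6] limit_sell(price=100, qty=7): fills=none; bids=[#3:10@97] asks=[#4:1@100 #6:7@100 #2:3@101 #5:4@101 #1:6@103]
After op 7 [order #7] limit_sell(price=104, qty=3): fills=none; bids=[#3:10@97] asks=[#4:1@100 #6:7@100 #2:3@101 #5:4@101 #1:6@103 #7:3@104]
After op 8 [order #8] limit_buy(price=103, qty=3): fills=#8x#4:1@100 #8x#6:2@100; bids=[#3:10@97] asks=[#6:5@100 #2:3@101 #5:4@101 #1:6@103 #7:3@104]
After op 9 [order #9] market_buy(qty=1): fills=#9x#6:1@100; bids=[#3:10@97] asks=[#6:4@100 #2:3@101 #5:4@101 #1:6@103 #7:3@104]

Answer: BIDS (highest first):
  #3: 10@97
ASKS (lowest first):
  #6: 4@100
  #2: 3@101
  #5: 4@101
  #1: 6@103
  #7: 3@104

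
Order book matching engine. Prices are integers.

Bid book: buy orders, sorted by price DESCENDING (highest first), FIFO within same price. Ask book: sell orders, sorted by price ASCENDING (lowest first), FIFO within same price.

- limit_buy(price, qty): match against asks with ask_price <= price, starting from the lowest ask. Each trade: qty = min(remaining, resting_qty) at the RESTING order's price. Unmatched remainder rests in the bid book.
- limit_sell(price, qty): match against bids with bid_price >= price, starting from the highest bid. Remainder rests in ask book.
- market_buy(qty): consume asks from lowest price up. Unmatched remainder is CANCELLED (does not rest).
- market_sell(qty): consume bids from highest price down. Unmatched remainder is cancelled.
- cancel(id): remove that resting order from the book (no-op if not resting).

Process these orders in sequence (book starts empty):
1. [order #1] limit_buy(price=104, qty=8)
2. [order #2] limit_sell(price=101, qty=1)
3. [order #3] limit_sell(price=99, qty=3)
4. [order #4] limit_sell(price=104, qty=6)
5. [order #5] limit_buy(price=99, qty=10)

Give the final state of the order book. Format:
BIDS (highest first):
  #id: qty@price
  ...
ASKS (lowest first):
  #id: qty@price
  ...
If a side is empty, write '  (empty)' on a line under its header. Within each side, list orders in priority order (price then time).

Answer: BIDS (highest first):
  #5: 10@99
ASKS (lowest first):
  #4: 2@104

Derivation:
After op 1 [order #1] limit_buy(price=104, qty=8): fills=none; bids=[#1:8@104] asks=[-]
After op 2 [order #2] limit_sell(price=101, qty=1): fills=#1x#2:1@104; bids=[#1:7@104] asks=[-]
After op 3 [order #3] limit_sell(price=99, qty=3): fills=#1x#3:3@104; bids=[#1:4@104] asks=[-]
After op 4 [order #4] limit_sell(price=104, qty=6): fills=#1x#4:4@104; bids=[-] asks=[#4:2@104]
After op 5 [order #5] limit_buy(price=99, qty=10): fills=none; bids=[#5:10@99] asks=[#4:2@104]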